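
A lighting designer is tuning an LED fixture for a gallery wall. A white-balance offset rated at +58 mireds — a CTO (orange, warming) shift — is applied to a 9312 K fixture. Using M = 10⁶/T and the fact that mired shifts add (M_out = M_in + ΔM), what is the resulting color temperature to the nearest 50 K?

6050 K

M_in = 10⁶/9312 = 107.39 mireds.
M_out = 107.39 + (+58) = 165.39 mireds.
T_out = 10⁶/165.39 = 6046.4 K → 6050 K.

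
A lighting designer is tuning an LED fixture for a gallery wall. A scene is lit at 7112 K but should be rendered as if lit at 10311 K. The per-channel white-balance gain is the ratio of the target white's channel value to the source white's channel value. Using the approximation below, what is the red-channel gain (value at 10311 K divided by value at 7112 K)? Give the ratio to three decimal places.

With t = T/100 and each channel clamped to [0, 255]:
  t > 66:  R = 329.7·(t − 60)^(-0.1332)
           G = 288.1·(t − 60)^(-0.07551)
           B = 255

0.835

At 7112 K (t = 71.12):
  R = 329.7·(71.12 − 60)^(-0.1332) = 329.7·11.12^(-0.1332) = 329.7·0.72554 = 239.209.
At 10311 K (t = 103.11):
  R = 329.7·(103.11 − 60)^(-0.1332) = 329.7·43.11^(-0.1332) = 329.7·0.60572 = 199.707.
Gain = 199.707 / 239.209 = 0.8349 → 0.835.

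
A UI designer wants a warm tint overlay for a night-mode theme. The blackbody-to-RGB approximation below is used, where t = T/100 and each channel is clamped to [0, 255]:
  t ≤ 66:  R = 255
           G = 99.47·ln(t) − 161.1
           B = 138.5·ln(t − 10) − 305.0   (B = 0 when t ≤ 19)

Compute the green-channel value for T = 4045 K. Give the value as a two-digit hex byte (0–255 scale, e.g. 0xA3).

t = 4045/100 = 40.45; the t ≤ 66 branch applies.
G = 99.47·ln 40.45 − 161.1 = 99.47·3.7001 − 161.1 = 206.946.
Rounded: 207; in hex, 0xCF.

0xCF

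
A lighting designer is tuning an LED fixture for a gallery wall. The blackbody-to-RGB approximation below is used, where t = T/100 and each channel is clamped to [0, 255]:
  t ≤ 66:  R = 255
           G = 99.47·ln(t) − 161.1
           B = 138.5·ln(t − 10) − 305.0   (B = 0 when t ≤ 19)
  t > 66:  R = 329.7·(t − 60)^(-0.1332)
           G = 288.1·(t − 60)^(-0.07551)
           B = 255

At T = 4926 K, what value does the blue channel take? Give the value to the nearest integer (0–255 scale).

203

t = 4926/100 = 49.26; the t ≤ 66 branch applies.
B = 138.5·ln(49.26 − 10) − 305.0 = 138.5·ln 39.26 − 305.0 = 138.5·3.6702 − 305.0 = 203.324.
Rounded: 203.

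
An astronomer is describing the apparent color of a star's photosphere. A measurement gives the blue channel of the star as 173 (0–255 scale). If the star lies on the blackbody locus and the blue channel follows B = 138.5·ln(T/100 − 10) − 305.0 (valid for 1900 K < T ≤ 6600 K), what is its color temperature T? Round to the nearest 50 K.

ln(t − 10) = (173 + 305.0) / 138.5 = 3.4513.
t − 10 = e^3.4513 = 31.540, so t = 41.540.
T = 100·t = 4154 K → 4150 K to the nearest 50 K.

4150 K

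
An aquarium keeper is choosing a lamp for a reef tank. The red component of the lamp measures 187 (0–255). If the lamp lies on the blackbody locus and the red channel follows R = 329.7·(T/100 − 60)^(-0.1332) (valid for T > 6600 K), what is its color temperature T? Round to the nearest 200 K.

(t − 60)^(-0.1332) = 187/329.7 = 0.56718.
t − 60 = 0.56718^(1/-0.1332) = 0.56718^(-7.508) = 70.620, so t = 130.620.
T = 100·t = 13062 K → 13000 K to the nearest 200 K.

13000 K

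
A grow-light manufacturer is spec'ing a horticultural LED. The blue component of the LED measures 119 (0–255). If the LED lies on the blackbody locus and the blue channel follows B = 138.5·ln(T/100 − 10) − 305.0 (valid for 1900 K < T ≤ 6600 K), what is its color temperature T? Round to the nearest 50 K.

3150 K

ln(t − 10) = (119 + 305.0) / 138.5 = 3.0614.
t − 10 = e^3.0614 = 21.357, so t = 31.357.
T = 100·t = 3136 K → 3150 K to the nearest 50 K.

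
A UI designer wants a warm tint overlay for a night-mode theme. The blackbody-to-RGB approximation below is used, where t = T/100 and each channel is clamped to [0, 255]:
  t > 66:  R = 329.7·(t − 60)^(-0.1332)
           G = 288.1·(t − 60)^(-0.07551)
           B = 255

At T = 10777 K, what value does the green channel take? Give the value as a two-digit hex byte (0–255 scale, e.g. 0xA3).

0xD7

t = 10777/100 = 107.77; the t > 66 branch applies.
G = 288.1·(107.77 − 60)^(-0.07551) = 288.1·47.77^(-0.07551) = 288.1·0.74680 = 215.154.
Rounded: 215; in hex, 0xD7.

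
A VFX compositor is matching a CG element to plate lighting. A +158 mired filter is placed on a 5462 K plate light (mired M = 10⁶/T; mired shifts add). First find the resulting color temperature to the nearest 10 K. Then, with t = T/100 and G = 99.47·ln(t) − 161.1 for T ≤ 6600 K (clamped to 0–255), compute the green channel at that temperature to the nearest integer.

M_in = 10⁶/5462 = 183.08; M_out = 183.08 + (+158) = 341.08.
T_out = 10⁶/341.08 = 2931.8 K → 2930 K; t = 29.3.
G = 99.47·ln 29.3 − 161.1 = 99.47·3.3776 − 161.1 = 174.869.
Rounded: 175.

175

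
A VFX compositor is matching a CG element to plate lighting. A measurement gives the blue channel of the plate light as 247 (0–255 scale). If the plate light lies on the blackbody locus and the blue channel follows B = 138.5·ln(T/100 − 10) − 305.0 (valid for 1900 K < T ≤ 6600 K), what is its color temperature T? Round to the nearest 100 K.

6400 K

ln(t − 10) = (247 + 305.0) / 138.5 = 3.9856.
t − 10 = e^3.9856 = 53.815, so t = 63.815.
T = 100·t = 6382 K → 6400 K to the nearest 100 K.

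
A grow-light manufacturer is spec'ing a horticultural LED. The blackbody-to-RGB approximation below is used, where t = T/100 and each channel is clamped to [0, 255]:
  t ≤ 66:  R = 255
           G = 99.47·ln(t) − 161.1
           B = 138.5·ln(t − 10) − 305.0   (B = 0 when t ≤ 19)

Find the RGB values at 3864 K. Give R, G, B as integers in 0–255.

R=255, G=202, B=160

t = 3864/100 = 38.64; the t ≤ 66 branch applies.
R = 255 by definition for t ≤ 66.
G = 99.47·ln 38.64 − 161.1 = 99.47·3.6543 − 161.1 = 202.392.
B = 138.5·ln(38.64 − 10) − 305.0 = 138.5·ln 28.64 − 305.0 = 138.5·3.3548 − 305.0 = 159.640.
Rounded: (255, 202, 160).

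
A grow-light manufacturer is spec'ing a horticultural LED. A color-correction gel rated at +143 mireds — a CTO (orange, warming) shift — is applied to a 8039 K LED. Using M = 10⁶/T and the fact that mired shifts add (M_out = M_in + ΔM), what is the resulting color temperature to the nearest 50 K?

3750 K

M_in = 10⁶/8039 = 124.39 mireds.
M_out = 124.39 + (+143) = 267.39 mireds.
T_out = 10⁶/267.39 = 3739.8 K → 3750 K.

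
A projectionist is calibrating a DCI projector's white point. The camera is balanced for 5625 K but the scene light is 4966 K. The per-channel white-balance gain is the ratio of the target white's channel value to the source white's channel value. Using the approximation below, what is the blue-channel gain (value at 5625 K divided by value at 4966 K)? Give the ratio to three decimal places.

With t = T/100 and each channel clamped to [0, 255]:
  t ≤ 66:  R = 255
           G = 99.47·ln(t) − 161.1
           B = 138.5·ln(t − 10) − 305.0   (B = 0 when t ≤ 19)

1.104

At 4966 K (t = 49.66):
  B = 138.5·ln(49.66 − 10) − 305.0 = 138.5·ln 39.66 − 305.0 = 138.5·3.6803 − 305.0 = 204.728.
At 5625 K (t = 56.25):
  B = 138.5·ln(56.25 − 10) − 305.0 = 138.5·ln 46.25 − 305.0 = 138.5·3.8341 − 305.0 = 226.018.
Gain = 226.018 / 204.728 = 1.1040 → 1.104.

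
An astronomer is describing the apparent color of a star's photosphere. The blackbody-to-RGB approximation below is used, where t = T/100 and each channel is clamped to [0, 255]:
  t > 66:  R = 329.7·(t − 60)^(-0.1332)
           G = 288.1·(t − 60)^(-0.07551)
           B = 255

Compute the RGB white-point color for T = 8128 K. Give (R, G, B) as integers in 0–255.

t = 8128/100 = 81.28; the t > 66 branch applies.
R = 329.7·(81.28 − 60)^(-0.1332) = 329.7·21.28^(-0.1332) = 329.7·0.66545 = 219.398.
G = 288.1·(81.28 − 60)^(-0.07551) = 288.1·21.28^(-0.07551) = 288.1·0.79383 = 228.701.
B = 255 by definition for t > 66.
Rounded: (219, 229, 255).

(219, 229, 255)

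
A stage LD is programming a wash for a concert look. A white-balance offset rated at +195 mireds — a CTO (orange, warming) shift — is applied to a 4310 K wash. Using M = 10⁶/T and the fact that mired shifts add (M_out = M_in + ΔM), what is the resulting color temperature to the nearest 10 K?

2340 K

M_in = 10⁶/4310 = 232.02 mireds.
M_out = 232.02 + (+195) = 427.02 mireds.
T_out = 10⁶/427.02 = 2341.8 K → 2340 K.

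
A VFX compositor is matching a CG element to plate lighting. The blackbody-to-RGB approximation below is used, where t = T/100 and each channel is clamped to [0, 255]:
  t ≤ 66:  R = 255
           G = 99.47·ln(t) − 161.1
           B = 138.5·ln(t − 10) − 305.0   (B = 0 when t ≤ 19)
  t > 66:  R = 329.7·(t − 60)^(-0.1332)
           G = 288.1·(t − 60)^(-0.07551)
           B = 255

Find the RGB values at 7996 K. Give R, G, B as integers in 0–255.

t = 7996/100 = 79.96; the t > 66 branch applies.
R = 329.7·(79.96 − 60)^(-0.1332) = 329.7·19.96^(-0.1332) = 329.7·0.67115 = 221.278.
G = 288.1·(79.96 − 60)^(-0.07551) = 288.1·19.96^(-0.07551) = 288.1·0.79767 = 229.810.
B = 255 by definition for t > 66.
Rounded: (221, 230, 255).

R=221, G=230, B=255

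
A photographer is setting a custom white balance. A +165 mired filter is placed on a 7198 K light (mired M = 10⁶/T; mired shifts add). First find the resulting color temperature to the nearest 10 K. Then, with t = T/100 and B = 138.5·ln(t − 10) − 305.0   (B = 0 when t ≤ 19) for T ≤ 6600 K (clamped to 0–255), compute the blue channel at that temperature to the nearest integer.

129

M_in = 10⁶/7198 = 138.93; M_out = 138.93 + (+165) = 303.93.
T_out = 10⁶/303.93 = 3290.3 K → 3290 K; t = 32.9.
B = 138.5·ln(32.9 − 10) − 305.0 = 138.5·ln 22.9 − 305.0 = 138.5·3.1311 − 305.0 = 128.662.
Rounded: 129.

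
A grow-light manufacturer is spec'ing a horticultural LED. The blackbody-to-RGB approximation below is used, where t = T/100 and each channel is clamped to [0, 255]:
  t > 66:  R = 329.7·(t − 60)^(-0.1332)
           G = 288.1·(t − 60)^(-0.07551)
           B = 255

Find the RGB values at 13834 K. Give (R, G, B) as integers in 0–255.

(184, 207, 255)

t = 13834/100 = 138.34; the t > 66 branch applies.
R = 329.7·(138.34 − 60)^(-0.1332) = 329.7·78.34^(-0.1332) = 329.7·0.55940 = 184.434.
G = 288.1·(138.34 − 60)^(-0.07551) = 288.1·78.34^(-0.07551) = 288.1·0.71942 = 207.266.
B = 255 by definition for t > 66.
Rounded: (184, 207, 255).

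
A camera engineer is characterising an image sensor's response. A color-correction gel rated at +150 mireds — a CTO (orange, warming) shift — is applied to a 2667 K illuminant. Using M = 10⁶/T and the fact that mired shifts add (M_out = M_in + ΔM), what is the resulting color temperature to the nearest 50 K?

1900 K

M_in = 10⁶/2667 = 374.95 mireds.
M_out = 374.95 + (+150) = 524.95 mireds.
T_out = 10⁶/524.95 = 1904.9 K → 1900 K.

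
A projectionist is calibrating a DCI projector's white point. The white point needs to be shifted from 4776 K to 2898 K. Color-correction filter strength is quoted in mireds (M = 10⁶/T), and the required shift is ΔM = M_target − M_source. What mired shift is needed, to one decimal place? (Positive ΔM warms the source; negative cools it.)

+135.7 mireds

M_source = 10⁶/4776 = 209.380; M_target = 10⁶/2898 = 345.066.
ΔM = 345.066 − 209.380 = 135.685 → +135.7 mireds, a warming shift.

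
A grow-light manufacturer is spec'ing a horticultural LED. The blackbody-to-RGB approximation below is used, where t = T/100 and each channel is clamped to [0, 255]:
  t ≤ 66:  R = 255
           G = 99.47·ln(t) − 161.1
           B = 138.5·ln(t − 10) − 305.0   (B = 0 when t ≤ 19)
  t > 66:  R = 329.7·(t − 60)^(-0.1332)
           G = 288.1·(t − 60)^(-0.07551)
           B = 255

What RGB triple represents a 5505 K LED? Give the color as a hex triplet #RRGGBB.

t = 5505/100 = 55.05; the t ≤ 66 branch applies.
R = 255 by definition for t ≤ 66.
G = 99.47·ln 55.05 − 161.1 = 99.47·4.0082 − 161.1 = 237.600.
B = 138.5·ln(55.05 − 10) − 305.0 = 138.5·ln 45.05 − 305.0 = 138.5·3.8078 − 305.0 = 222.377.
Rounded: (255, 238, 222).
In hex: #FFEEDE.

#FFEEDE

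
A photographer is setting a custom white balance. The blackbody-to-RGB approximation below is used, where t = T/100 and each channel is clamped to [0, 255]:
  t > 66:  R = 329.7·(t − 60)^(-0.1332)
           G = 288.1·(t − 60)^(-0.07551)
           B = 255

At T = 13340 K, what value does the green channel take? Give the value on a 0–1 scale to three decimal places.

0.817

t = 13340/100 = 133.4; the t > 66 branch applies.
G = 288.1·(133.4 − 60)^(-0.07551) = 288.1·73.4^(-0.07551) = 288.1·0.72297 = 208.288.
On a 0–1 scale: 208.288/255 = 0.8168 → 0.817.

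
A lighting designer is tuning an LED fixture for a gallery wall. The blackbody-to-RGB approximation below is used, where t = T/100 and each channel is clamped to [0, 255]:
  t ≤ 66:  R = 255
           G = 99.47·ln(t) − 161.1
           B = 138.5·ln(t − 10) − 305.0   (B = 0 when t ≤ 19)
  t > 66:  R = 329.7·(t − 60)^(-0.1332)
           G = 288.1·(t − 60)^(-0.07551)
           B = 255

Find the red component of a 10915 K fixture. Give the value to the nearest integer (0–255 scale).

t = 10915/100 = 109.15; the t > 66 branch applies.
R = 329.7·(109.15 − 60)^(-0.1332) = 329.7·49.15^(-0.1332) = 329.7·0.59524 = 196.249.
Rounded: 196.

196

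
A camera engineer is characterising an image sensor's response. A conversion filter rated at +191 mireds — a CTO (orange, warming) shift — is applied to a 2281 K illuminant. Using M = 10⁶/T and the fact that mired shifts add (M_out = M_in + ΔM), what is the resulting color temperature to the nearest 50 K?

M_in = 10⁶/2281 = 438.40 mireds.
M_out = 438.40 + (+191) = 629.40 mireds.
T_out = 10⁶/629.40 = 1588.8 K → 1600 K.

1600 K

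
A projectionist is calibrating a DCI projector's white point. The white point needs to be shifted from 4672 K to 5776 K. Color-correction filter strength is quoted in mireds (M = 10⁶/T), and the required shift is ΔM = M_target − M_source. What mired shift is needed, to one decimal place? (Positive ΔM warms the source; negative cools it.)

-40.9 mireds

M_source = 10⁶/4672 = 214.041; M_target = 10⁶/5776 = 173.130.
ΔM = 173.130 − 214.041 = -40.911 → -40.9 mireds, a cooling shift.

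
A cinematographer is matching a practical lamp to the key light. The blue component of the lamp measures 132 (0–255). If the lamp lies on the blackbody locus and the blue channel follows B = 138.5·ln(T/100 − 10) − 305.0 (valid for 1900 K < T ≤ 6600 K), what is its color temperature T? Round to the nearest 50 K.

ln(t − 10) = (132 + 305.0) / 138.5 = 3.1552.
t − 10 = e^3.1552 = 23.459, so t = 33.459.
T = 100·t = 3346 K → 3350 K to the nearest 50 K.

3350 K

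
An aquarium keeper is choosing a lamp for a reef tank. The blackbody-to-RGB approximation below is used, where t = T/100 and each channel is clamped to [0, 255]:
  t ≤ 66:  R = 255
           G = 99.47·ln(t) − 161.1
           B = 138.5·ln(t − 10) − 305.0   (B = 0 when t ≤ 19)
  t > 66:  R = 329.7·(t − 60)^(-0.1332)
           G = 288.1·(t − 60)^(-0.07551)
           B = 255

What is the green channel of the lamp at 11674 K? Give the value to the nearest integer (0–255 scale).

212

t = 11674/100 = 116.74; the t > 66 branch applies.
G = 288.1·(116.74 − 60)^(-0.07551) = 288.1·56.74^(-0.07551) = 288.1·0.73716 = 212.377.
Rounded: 212.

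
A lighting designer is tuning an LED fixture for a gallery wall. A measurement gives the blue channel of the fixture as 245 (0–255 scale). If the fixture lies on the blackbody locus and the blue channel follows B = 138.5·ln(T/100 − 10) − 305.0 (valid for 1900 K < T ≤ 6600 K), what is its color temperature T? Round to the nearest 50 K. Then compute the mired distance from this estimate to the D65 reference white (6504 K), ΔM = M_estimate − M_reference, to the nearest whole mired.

ln(t − 10) = (245 + 305.0) / 138.5 = 3.9711.
t − 10 = e^3.9711 = 53.044, so t = 63.044.
T = 100·t = 6304 K → 6300 K to the nearest 50 K.
M_estimate = 10⁶/6300 = 158.73; M_reference = 10⁶/6504 = 153.75.
ΔM = 158.73 − 153.75 = 4.98 → +5 mireds.

+5 mireds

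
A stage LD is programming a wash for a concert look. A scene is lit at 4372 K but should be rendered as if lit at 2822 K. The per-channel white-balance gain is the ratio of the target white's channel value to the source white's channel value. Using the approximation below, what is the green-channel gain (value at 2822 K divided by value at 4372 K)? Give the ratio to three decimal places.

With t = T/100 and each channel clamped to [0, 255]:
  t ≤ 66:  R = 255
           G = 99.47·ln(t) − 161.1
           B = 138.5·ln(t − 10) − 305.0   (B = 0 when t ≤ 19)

At 4372 K (t = 43.72):
  G = 99.47·ln 43.72 − 161.1 = 99.47·3.7778 − 161.1 = 214.678.
At 2822 K (t = 28.22):
  G = 99.47·ln 28.22 − 161.1 = 99.47·3.3400 − 161.1 = 171.133.
Gain = 171.133 / 214.678 = 0.7972 → 0.797.

0.797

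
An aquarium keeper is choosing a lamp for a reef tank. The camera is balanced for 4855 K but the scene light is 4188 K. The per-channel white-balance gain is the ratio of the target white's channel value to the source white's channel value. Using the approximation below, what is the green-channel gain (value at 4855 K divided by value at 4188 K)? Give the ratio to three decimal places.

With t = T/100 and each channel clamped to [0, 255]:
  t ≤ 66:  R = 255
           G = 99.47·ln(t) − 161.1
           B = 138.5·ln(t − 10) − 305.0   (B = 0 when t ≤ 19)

1.070

At 4188 K (t = 41.88):
  G = 99.47·ln 41.88 − 161.1 = 99.47·3.7348 − 161.1 = 210.401.
At 4855 K (t = 48.55):
  G = 99.47·ln 48.55 − 161.1 = 99.47·3.8826 − 161.1 = 225.102.
Gain = 225.102 / 210.401 = 1.0699 → 1.070.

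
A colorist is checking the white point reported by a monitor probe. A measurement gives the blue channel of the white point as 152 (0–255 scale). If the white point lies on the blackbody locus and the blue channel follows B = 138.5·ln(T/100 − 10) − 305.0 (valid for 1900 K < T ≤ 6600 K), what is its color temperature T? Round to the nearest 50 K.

3700 K

ln(t − 10) = (152 + 305.0) / 138.5 = 3.2996.
t − 10 = e^3.2996 = 27.103, so t = 37.103.
T = 100·t = 3710 K → 3700 K to the nearest 50 K.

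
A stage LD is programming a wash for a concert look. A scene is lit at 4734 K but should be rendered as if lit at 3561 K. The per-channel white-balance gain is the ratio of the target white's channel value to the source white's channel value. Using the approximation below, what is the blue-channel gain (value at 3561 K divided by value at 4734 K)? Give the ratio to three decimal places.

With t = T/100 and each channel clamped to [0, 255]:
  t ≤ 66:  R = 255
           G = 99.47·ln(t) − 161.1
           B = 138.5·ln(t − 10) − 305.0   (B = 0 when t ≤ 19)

0.734

At 4734 K (t = 47.34):
  B = 138.5·ln(47.34 − 10) − 305.0 = 138.5·ln 37.34 − 305.0 = 138.5·3.6201 − 305.0 = 196.379.
At 3561 K (t = 35.61):
  B = 138.5·ln(35.61 − 10) − 305.0 = 138.5·ln 25.61 − 305.0 = 138.5·3.2430 − 305.0 = 144.153.
Gain = 144.153 / 196.379 = 0.7341 → 0.734.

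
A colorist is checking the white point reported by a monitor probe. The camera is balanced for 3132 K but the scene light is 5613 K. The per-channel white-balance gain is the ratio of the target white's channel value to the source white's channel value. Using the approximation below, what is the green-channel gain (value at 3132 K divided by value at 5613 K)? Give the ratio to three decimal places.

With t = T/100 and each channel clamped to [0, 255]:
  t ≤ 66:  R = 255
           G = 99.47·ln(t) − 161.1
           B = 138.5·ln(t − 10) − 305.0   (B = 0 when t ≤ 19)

0.758

At 5613 K (t = 56.13):
  G = 99.47·ln 56.13 − 161.1 = 99.47·4.0277 − 161.1 = 239.532.
At 3132 K (t = 31.32):
  G = 99.47·ln 31.32 − 161.1 = 99.47·3.4443 − 161.1 = 181.500.
Gain = 181.500 / 239.532 = 0.7577 → 0.758.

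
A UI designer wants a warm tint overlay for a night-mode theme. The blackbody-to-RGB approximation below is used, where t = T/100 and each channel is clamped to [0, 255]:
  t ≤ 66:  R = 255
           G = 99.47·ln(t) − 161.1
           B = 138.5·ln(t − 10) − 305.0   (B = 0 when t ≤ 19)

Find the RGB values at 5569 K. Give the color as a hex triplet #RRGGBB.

#FFEFE0

t = 5569/100 = 55.69; the t ≤ 66 branch applies.
R = 255 by definition for t ≤ 66.
G = 99.47·ln 55.69 − 161.1 = 99.47·4.0198 − 161.1 = 238.750.
B = 138.5·ln(55.69 − 10) − 305.0 = 138.5·ln 45.69 − 305.0 = 138.5·3.8219 − 305.0 = 224.330.
Rounded: (255, 239, 224).
In hex: #FFEFE0.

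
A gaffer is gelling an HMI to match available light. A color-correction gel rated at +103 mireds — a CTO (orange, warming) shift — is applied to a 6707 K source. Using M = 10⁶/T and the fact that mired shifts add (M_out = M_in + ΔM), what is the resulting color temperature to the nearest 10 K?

M_in = 10⁶/6707 = 149.10 mireds.
M_out = 149.10 + (+103) = 252.10 mireds.
T_out = 10⁶/252.10 = 3966.7 K → 3970 K.

3970 K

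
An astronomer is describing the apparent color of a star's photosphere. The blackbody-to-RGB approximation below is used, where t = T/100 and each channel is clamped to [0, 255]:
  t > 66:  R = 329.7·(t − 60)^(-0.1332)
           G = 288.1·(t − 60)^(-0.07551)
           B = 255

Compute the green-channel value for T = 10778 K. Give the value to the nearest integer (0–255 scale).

215

t = 10778/100 = 107.78; the t > 66 branch applies.
G = 288.1·(107.78 − 60)^(-0.07551) = 288.1·47.78^(-0.07551) = 288.1·0.74679 = 215.151.
Rounded: 215.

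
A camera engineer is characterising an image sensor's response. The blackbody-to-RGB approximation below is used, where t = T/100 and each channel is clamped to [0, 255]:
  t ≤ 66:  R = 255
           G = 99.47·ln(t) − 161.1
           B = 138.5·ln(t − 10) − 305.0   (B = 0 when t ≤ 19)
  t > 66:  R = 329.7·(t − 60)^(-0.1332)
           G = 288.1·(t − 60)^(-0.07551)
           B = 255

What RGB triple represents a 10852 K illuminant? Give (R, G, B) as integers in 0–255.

(197, 215, 255)

t = 10852/100 = 108.52; the t > 66 branch applies.
R = 329.7·(108.52 − 60)^(-0.1332) = 329.7·48.52^(-0.1332) = 329.7·0.59626 = 196.587.
G = 288.1·(108.52 − 60)^(-0.07551) = 288.1·48.52^(-0.07551) = 288.1·0.74593 = 214.901.
B = 255 by definition for t > 66.
Rounded: (197, 215, 255).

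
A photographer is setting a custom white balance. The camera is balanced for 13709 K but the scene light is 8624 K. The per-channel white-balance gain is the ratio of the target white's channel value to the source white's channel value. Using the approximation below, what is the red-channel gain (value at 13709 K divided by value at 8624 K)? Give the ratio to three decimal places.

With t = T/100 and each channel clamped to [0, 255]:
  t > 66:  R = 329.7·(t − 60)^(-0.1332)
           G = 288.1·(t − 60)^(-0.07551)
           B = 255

0.866

At 8624 K (t = 86.24):
  R = 329.7·(86.24 − 60)^(-0.1332) = 329.7·26.24^(-0.1332) = 329.7·0.64713 = 213.360.
At 13709 K (t = 137.09):
  R = 329.7·(137.09 − 60)^(-0.1332) = 329.7·77.09^(-0.1332) = 329.7·0.56060 = 184.829.
Gain = 184.829 / 213.360 = 0.8663 → 0.866.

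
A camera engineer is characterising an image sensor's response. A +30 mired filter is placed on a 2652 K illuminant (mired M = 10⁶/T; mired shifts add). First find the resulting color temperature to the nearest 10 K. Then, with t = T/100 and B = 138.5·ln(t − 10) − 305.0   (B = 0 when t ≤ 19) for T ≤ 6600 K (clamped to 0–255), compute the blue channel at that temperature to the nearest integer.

M_in = 10⁶/2652 = 377.07; M_out = 377.07 + (+30) = 407.07.
T_out = 10⁶/407.07 = 2456.6 K → 2460 K; t = 24.6.
B = 138.5·ln(24.6 − 10) − 305.0 = 138.5·ln 14.6 − 305.0 = 138.5·2.6810 − 305.0 = 66.321.
Rounded: 66.

66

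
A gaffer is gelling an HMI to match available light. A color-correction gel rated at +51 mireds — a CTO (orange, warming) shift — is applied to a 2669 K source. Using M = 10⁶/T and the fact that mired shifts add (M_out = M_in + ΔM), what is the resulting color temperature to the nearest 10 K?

2350 K

M_in = 10⁶/2669 = 374.67 mireds.
M_out = 374.67 + (+51) = 425.67 mireds.
T_out = 10⁶/425.67 = 2349.2 K → 2350 K.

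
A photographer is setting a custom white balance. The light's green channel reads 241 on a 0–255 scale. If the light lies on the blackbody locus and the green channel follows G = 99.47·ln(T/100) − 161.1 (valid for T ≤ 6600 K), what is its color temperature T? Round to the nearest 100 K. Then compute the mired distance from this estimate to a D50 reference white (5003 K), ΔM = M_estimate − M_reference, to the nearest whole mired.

ln t = (241 + 161.1) / 99.47 = 4.0424.
t = e^4.0424 = 56.964.
T = 100·t = 5696 K → 5700 K to the nearest 100 K.
M_estimate = 10⁶/5700 = 175.44; M_reference = 10⁶/5003 = 199.88.
ΔM = 175.44 − 199.88 = -24.44 → -24 mireds.

-24 mireds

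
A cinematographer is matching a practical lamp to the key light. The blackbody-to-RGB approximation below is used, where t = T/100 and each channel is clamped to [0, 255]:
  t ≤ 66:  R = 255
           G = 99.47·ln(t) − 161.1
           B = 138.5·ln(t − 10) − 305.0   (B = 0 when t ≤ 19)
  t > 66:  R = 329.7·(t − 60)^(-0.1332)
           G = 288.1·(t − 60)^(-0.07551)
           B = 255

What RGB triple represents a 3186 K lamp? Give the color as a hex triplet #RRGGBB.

#FFB77A

t = 3186/100 = 31.86; the t ≤ 66 branch applies.
R = 255 by definition for t ≤ 66.
G = 99.47·ln 31.86 − 161.1 = 99.47·3.4614 − 161.1 = 183.201.
B = 138.5·ln(31.86 − 10) − 305.0 = 138.5·ln 21.86 − 305.0 = 138.5·3.0847 − 305.0 = 122.225.
Rounded: (255, 183, 122).
In hex: #FFB77A.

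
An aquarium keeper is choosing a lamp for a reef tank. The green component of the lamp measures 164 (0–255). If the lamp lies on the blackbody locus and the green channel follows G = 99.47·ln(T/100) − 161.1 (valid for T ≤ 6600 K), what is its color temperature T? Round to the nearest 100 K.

ln t = (164 + 161.1) / 99.47 = 3.2683.
t = e^3.2683 = 26.267.
T = 100·t = 2627 K → 2600 K to the nearest 100 K.

2600 K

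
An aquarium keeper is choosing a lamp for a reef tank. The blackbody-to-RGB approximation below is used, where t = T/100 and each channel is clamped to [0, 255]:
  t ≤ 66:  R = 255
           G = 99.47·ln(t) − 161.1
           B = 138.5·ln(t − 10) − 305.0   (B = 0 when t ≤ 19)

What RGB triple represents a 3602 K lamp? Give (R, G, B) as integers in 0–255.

t = 3602/100 = 36.02; the t ≤ 66 branch applies.
R = 255 by definition for t ≤ 66.
G = 99.47·ln 36.02 − 161.1 = 99.47·3.5841 − 161.1 = 195.408.
B = 138.5·ln(36.02 − 10) − 305.0 = 138.5·ln 26.02 − 305.0 = 138.5·3.2589 − 305.0 = 146.353.
Rounded: (255, 195, 146).

(255, 195, 146)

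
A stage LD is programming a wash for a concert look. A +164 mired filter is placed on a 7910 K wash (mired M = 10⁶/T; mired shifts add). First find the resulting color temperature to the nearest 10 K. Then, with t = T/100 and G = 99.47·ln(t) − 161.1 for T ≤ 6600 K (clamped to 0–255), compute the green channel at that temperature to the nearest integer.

M_in = 10⁶/7910 = 126.42; M_out = 126.42 + (+164) = 290.42.
T_out = 10⁶/290.42 = 3443.3 K → 3440 K; t = 34.4.
G = 99.47·ln 34.4 − 161.1 = 99.47·3.5381 − 161.1 = 190.830.
Rounded: 191.

191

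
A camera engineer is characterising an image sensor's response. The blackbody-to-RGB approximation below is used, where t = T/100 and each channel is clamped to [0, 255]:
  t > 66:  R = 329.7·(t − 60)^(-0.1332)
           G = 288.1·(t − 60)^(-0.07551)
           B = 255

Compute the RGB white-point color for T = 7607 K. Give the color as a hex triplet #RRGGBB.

#E4EAFF

t = 7607/100 = 76.07; the t > 66 branch applies.
R = 329.7·(76.07 − 60)^(-0.1332) = 329.7·16.07^(-0.1332) = 329.7·0.69081 = 227.760.
G = 288.1·(76.07 − 60)^(-0.07551) = 288.1·16.07^(-0.07551) = 288.1·0.81084 = 233.602.
B = 255 by definition for t > 66.
Rounded: (228, 234, 255).
In hex: #E4EAFF.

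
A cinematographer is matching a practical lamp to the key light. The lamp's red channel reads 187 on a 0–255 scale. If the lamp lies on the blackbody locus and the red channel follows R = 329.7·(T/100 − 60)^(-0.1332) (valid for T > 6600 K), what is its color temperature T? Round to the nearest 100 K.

(t − 60)^(-0.1332) = 187/329.7 = 0.56718.
t − 60 = 0.56718^(1/-0.1332) = 0.56718^(-7.508) = 70.620, so t = 130.620.
T = 100·t = 13062 K → 13100 K to the nearest 100 K.

13100 K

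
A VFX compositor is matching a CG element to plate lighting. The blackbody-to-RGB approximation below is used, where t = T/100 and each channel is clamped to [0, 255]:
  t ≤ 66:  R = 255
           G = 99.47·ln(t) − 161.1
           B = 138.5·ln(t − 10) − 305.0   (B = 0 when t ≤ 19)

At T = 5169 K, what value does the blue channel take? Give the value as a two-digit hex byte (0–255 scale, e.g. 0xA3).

t = 5169/100 = 51.69; the t ≤ 66 branch applies.
B = 138.5·ln(51.69 − 10) − 305.0 = 138.5·ln 41.69 − 305.0 = 138.5·3.7303 − 305.0 = 211.641.
Rounded: 212; in hex, 0xD4.

0xD4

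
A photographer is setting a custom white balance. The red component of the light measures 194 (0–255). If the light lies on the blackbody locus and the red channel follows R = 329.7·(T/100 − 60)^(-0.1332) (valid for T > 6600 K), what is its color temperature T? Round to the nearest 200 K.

(t − 60)^(-0.1332) = 194/329.7 = 0.58841.
t − 60 = 0.58841^(1/-0.1332) = 0.58841^(-7.508) = 53.593, so t = 113.593.
T = 100·t = 11359 K → 11400 K to the nearest 200 K.

11400 K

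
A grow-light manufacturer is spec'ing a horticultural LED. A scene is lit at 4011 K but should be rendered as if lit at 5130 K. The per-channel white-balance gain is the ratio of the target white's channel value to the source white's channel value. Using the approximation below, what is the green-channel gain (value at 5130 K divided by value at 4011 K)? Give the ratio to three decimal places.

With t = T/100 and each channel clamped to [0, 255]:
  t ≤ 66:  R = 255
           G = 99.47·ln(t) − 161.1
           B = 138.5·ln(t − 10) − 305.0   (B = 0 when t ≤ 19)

At 4011 K (t = 40.11):
  G = 99.47·ln 40.11 − 161.1 = 99.47·3.6916 − 161.1 = 206.106.
At 5130 K (t = 51.3):
  G = 99.47·ln 51.3 − 161.1 = 99.47·3.9377 − 161.1 = 230.582.
Gain = 230.582 / 206.106 = 1.1188 → 1.119.

1.119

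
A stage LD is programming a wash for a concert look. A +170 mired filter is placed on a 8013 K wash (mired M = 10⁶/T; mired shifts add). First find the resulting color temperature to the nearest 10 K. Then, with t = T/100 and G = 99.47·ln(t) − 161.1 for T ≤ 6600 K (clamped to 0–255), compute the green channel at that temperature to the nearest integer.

189

M_in = 10⁶/8013 = 124.80; M_out = 124.80 + (+170) = 294.80.
T_out = 10⁶/294.80 = 3392.2 K → 3390 K; t = 33.9.
G = 99.47·ln 33.9 − 161.1 = 99.47·3.5234 − 161.1 = 189.374.
Rounded: 189.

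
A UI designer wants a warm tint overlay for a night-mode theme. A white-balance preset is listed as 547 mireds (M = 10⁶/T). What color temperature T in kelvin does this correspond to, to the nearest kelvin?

T = 10⁶ / 547 = 1828.15 K → 1828 K.

1828 K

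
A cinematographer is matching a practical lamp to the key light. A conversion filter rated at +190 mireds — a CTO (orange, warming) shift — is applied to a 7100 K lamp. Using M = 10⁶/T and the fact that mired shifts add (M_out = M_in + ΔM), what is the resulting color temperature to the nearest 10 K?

3020 K

M_in = 10⁶/7100 = 140.85 mireds.
M_out = 140.85 + (+190) = 330.85 mireds.
T_out = 10⁶/330.85 = 3022.6 K → 3020 K.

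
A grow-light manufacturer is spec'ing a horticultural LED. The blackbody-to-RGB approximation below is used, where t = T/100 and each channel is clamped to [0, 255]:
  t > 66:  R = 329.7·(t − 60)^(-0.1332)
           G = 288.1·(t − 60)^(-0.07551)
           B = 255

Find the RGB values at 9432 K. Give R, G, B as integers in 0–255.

t = 9432/100 = 94.32; the t > 66 branch applies.
R = 329.7·(94.32 − 60)^(-0.1332) = 329.7·34.32^(-0.1332) = 329.7·0.62440 = 205.866.
G = 288.1·(94.32 − 60)^(-0.07551) = 288.1·34.32^(-0.07551) = 288.1·0.76569 = 220.594.
B = 255 by definition for t > 66.
Rounded: (206, 221, 255).

R=206, G=221, B=255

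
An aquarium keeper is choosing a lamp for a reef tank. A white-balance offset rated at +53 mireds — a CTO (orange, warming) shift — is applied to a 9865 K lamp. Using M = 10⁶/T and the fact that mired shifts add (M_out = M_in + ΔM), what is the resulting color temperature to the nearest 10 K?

6480 K

M_in = 10⁶/9865 = 101.37 mireds.
M_out = 101.37 + (+53) = 154.37 mireds.
T_out = 10⁶/154.37 = 6478.0 K → 6480 K.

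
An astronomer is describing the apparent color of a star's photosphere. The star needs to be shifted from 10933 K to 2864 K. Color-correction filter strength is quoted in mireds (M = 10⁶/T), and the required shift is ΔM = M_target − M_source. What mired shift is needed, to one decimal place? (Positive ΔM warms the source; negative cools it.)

M_source = 10⁶/10933 = 91.466; M_target = 10⁶/2864 = 349.162.
ΔM = 349.162 − 91.466 = 257.696 → +257.7 mireds, a warming shift.

+257.7 mireds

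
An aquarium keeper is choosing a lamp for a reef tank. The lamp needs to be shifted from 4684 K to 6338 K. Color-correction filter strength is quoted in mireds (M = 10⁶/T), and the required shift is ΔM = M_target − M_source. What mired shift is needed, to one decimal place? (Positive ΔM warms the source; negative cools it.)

-55.7 mireds

M_source = 10⁶/4684 = 213.493; M_target = 10⁶/6338 = 157.778.
ΔM = 157.778 − 213.493 = -55.714 → -55.7 mireds, a cooling shift.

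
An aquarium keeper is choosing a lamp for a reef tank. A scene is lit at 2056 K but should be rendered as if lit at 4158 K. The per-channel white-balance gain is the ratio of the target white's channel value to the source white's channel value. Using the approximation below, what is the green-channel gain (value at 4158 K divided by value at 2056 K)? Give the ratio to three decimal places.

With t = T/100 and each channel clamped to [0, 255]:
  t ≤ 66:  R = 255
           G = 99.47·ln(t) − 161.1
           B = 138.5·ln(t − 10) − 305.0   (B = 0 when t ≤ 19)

1.502

At 2056 K (t = 20.56):
  G = 99.47·ln 20.56 − 161.1 = 99.47·3.0233 − 161.1 = 139.632.
At 4158 K (t = 41.58):
  G = 99.47·ln 41.58 − 161.1 = 99.47·3.7276 − 161.1 = 209.686.
Gain = 209.686 / 139.632 = 1.5017 → 1.502.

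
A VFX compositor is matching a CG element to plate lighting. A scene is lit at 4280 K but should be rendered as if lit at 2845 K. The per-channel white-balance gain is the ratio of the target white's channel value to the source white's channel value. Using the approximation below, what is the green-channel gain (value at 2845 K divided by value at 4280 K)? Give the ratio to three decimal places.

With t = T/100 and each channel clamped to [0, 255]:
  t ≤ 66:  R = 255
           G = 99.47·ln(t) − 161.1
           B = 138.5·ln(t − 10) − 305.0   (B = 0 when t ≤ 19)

0.809

At 4280 K (t = 42.8):
  G = 99.47·ln 42.8 − 161.1 = 99.47·3.7565 − 161.1 = 212.563.
At 2845 K (t = 28.45):
  G = 99.47·ln 28.45 − 161.1 = 99.47·3.3481 − 161.1 = 171.940.
Gain = 171.940 / 212.563 = 0.8089 → 0.809.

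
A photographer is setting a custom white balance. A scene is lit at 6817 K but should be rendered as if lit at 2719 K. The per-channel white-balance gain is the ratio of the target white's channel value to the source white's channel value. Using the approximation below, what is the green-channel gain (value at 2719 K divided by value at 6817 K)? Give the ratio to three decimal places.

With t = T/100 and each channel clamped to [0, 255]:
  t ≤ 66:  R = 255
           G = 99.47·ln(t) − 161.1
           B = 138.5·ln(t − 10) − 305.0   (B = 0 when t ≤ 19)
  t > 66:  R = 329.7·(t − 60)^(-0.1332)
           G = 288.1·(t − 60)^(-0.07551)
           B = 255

At 6817 K (t = 68.17):
  G = 288.1·(68.17 − 60)^(-0.07551) = 288.1·8.17^(-0.07551) = 288.1·0.85333 = 245.845.
At 2719 K (t = 27.19):
  G = 99.47·ln 27.19 − 161.1 = 99.47·3.3028 − 161.1 = 167.434.
Gain = 167.434 / 245.845 = 0.6811 → 0.681.

0.681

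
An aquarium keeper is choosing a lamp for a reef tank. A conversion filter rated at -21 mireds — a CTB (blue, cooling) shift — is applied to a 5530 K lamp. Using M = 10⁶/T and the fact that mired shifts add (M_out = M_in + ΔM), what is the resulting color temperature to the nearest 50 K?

M_in = 10⁶/5530 = 180.83 mireds.
M_out = 180.83 + (-21) = 159.83 mireds.
T_out = 10⁶/159.83 = 6256.6 K → 6250 K.

6250 K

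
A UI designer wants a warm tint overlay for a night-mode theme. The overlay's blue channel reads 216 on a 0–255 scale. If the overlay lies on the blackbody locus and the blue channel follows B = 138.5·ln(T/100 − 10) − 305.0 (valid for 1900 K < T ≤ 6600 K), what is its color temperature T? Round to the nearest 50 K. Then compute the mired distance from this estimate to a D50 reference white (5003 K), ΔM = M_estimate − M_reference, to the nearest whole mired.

-11 mireds

ln(t − 10) = (216 + 305.0) / 138.5 = 3.7617.
t − 10 = e^3.7617 = 43.023, so t = 53.023.
T = 100·t = 5302 K → 5300 K to the nearest 50 K.
M_estimate = 10⁶/5300 = 188.68; M_reference = 10⁶/5003 = 199.88.
ΔM = 188.68 − 199.88 = -11.20 → -11 mireds.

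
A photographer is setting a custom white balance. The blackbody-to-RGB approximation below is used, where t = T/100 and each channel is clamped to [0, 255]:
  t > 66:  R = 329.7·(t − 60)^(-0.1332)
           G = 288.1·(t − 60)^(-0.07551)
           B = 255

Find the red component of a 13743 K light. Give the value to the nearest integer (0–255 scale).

185

t = 13743/100 = 137.43; the t > 66 branch applies.
R = 329.7·(137.43 − 60)^(-0.1332) = 329.7·77.43^(-0.1332) = 329.7·0.56027 = 184.721.
Rounded: 185.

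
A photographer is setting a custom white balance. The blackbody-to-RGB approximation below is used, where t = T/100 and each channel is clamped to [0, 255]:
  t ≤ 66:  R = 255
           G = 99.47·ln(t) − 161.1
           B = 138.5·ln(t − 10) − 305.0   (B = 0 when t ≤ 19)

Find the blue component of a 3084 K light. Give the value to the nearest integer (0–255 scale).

t = 3084/100 = 30.84; the t ≤ 66 branch applies.
B = 138.5·ln(30.84 − 10) − 305.0 = 138.5·ln 20.84 − 305.0 = 138.5·3.0369 − 305.0 = 115.607.
Rounded: 116.

116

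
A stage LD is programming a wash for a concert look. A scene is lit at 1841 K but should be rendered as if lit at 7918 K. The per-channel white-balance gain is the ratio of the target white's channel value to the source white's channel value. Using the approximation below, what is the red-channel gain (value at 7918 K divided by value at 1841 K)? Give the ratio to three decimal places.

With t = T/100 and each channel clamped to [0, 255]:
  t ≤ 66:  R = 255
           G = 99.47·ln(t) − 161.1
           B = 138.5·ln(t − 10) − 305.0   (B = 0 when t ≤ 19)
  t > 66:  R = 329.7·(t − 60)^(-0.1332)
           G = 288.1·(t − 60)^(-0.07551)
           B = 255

At 1841 K (t = 18.41):
  R = 255 by definition for t ≤ 66.
At 7918 K (t = 79.18):
  R = 329.7·(79.18 − 60)^(-0.1332) = 329.7·19.18^(-0.1332) = 329.7·0.67472 = 222.456.
Gain = 222.456 / 255.000 = 0.8724 → 0.872.

0.872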